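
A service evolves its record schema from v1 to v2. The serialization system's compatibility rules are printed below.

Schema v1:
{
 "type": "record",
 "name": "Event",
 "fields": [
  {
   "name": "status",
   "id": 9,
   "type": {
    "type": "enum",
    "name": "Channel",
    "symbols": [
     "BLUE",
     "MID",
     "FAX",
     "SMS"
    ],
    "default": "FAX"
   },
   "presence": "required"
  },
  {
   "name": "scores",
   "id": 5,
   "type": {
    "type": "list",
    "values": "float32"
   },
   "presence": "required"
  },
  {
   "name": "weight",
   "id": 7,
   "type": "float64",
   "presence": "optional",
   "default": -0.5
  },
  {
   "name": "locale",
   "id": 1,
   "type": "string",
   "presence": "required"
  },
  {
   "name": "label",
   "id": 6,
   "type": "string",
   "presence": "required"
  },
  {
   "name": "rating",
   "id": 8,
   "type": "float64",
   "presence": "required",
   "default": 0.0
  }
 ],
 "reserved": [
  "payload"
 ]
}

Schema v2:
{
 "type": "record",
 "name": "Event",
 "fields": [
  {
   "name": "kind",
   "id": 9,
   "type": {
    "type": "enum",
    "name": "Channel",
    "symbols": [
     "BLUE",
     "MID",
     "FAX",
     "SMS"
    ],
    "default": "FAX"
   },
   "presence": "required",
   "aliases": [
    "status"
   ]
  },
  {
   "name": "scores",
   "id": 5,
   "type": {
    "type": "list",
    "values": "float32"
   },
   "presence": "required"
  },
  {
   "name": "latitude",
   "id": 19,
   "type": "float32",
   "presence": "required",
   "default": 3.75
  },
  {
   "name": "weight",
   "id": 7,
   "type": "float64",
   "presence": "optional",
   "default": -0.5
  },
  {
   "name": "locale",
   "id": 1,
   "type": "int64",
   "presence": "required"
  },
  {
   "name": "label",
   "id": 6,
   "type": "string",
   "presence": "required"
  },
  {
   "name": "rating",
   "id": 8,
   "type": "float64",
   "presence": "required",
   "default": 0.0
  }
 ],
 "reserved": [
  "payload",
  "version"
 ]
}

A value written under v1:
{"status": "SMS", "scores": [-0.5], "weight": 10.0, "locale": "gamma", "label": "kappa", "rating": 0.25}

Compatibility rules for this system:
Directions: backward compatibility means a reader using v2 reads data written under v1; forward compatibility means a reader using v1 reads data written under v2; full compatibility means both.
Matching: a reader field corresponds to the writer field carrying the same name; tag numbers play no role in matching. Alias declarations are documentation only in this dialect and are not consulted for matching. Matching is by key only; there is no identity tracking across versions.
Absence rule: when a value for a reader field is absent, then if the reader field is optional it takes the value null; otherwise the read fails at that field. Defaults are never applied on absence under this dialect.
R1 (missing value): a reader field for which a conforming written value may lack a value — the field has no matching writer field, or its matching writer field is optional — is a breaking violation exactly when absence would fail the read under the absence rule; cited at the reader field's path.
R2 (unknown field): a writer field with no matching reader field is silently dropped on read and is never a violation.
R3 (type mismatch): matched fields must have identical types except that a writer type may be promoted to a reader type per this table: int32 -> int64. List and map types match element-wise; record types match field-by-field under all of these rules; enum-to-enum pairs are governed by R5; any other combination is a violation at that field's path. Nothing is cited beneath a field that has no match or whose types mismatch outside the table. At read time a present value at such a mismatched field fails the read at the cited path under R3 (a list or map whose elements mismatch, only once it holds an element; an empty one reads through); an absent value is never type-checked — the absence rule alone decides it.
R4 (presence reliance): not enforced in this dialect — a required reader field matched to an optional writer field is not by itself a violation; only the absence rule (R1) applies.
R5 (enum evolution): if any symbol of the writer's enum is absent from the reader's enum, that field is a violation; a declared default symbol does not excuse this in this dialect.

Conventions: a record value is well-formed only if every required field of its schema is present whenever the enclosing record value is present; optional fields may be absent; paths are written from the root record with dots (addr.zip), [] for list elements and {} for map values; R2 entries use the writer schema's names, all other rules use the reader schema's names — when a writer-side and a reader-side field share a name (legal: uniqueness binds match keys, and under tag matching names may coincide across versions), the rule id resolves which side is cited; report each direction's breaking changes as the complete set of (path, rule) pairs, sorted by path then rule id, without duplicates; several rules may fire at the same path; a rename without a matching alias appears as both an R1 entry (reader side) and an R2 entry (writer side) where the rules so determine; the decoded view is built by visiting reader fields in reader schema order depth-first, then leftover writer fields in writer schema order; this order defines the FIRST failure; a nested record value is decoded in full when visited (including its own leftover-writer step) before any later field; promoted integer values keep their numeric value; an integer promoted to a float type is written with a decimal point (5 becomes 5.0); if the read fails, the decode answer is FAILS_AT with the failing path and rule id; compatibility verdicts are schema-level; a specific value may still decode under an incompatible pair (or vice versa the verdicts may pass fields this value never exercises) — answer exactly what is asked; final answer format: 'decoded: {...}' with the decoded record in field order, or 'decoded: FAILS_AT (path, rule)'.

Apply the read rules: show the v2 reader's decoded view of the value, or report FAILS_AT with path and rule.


each type pair in Event: writer, then reader
decode (reader v2):
  read fails at kind under R1 (no fill)
  => FAILS_AT (kind, R1)
the rest of the Event diff is inert for this question:
  field locale in record Event: type string changed to int64 -> changes Event's schema-level verdicts only — the decode of this value is the same
  added field latitude to record Event: required float32, tag 19, default 3.75 (in v2 it sits immediately before weight) -> changes Event's schema-level verdicts only — the decode of this value is the same

decoded: FAILS_AT (kind, R1)


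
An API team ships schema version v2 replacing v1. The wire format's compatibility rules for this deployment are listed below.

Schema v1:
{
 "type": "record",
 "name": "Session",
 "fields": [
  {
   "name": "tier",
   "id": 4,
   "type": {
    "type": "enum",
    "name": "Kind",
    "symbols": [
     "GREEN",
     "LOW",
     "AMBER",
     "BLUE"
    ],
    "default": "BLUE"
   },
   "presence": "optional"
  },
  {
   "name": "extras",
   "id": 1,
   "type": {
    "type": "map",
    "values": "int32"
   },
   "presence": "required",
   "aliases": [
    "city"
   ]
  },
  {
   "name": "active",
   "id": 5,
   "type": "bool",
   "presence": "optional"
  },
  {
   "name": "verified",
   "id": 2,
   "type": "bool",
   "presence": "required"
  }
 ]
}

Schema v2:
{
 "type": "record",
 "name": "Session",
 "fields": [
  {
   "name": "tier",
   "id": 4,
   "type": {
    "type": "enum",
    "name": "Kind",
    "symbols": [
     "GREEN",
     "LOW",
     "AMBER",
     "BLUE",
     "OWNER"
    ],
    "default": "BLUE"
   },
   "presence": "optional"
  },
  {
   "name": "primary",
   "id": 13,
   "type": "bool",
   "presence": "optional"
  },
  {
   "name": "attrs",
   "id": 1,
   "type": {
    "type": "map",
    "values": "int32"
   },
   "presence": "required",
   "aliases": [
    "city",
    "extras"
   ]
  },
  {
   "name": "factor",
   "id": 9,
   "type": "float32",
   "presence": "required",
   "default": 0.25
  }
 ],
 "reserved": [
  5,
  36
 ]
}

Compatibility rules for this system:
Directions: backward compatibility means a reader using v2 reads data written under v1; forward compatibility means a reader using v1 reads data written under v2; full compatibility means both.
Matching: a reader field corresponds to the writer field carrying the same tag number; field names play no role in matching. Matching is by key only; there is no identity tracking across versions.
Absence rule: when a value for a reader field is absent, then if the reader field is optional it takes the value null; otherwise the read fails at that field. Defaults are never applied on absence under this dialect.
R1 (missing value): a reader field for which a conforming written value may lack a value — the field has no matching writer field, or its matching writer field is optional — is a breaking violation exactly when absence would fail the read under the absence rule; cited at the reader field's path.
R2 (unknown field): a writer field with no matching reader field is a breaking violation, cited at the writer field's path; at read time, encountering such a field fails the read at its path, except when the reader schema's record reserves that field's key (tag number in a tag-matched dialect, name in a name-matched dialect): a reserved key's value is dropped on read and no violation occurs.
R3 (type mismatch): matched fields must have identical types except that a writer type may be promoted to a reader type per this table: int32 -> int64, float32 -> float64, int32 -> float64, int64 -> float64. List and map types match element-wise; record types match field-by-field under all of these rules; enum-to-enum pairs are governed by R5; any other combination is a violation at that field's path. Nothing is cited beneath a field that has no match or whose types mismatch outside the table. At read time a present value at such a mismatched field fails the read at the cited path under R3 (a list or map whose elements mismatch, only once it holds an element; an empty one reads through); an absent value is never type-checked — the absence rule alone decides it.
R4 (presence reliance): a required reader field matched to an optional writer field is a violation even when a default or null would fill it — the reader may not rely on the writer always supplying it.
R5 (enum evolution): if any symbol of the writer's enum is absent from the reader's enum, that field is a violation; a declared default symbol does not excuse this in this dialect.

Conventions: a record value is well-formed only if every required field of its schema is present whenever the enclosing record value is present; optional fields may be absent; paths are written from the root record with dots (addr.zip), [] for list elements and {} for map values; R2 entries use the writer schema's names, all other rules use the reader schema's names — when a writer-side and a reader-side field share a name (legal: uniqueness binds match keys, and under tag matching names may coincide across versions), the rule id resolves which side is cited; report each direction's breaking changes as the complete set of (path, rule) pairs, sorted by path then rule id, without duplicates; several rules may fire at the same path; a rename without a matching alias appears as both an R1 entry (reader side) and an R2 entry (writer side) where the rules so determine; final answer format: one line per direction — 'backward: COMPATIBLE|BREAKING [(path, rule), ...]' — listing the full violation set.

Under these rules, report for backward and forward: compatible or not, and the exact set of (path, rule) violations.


arrows below run writer -> reader for Session
backward pass over Session, reader schema v2, writer schema v1:
  Kind -> Kind, writer optional: tier aligns to tier
  primary has no writer counterpart
  map<string, int32> -> map<string, int32>, writer required: attrs aligns to extras
  factor has no writer counterpart
  active (writer side), unknown to reader
  verified (writer side), unknown to reader
  R1 fires at factor
  R2 fires at verified
  => backward verdict for Session: BREAKING, 2 violation(s)
forward pass over Session, reader schema v1, writer schema v2:
  Kind -> Kind, writer optional: tier aligns to tier
  map<string, int32> -> map<string, int32>, writer required: extras aligns to attrs
  active has no writer counterpart
  verified has no writer counterpart
  primary (writer side), unknown to reader
  factor (writer side), unknown to reader
  R2 fires at factor
  R2 fires at primary
  R5 fires at tier
  R1 fires at verified
  => forward verdict for Session: BREAKING, 4 violation(s)

backward: BREAKING [(factor, R1), (verified, R2)]; forward: BREAKING [(factor, R2), (primary, R2), (tier, R5), (verified, R1)]


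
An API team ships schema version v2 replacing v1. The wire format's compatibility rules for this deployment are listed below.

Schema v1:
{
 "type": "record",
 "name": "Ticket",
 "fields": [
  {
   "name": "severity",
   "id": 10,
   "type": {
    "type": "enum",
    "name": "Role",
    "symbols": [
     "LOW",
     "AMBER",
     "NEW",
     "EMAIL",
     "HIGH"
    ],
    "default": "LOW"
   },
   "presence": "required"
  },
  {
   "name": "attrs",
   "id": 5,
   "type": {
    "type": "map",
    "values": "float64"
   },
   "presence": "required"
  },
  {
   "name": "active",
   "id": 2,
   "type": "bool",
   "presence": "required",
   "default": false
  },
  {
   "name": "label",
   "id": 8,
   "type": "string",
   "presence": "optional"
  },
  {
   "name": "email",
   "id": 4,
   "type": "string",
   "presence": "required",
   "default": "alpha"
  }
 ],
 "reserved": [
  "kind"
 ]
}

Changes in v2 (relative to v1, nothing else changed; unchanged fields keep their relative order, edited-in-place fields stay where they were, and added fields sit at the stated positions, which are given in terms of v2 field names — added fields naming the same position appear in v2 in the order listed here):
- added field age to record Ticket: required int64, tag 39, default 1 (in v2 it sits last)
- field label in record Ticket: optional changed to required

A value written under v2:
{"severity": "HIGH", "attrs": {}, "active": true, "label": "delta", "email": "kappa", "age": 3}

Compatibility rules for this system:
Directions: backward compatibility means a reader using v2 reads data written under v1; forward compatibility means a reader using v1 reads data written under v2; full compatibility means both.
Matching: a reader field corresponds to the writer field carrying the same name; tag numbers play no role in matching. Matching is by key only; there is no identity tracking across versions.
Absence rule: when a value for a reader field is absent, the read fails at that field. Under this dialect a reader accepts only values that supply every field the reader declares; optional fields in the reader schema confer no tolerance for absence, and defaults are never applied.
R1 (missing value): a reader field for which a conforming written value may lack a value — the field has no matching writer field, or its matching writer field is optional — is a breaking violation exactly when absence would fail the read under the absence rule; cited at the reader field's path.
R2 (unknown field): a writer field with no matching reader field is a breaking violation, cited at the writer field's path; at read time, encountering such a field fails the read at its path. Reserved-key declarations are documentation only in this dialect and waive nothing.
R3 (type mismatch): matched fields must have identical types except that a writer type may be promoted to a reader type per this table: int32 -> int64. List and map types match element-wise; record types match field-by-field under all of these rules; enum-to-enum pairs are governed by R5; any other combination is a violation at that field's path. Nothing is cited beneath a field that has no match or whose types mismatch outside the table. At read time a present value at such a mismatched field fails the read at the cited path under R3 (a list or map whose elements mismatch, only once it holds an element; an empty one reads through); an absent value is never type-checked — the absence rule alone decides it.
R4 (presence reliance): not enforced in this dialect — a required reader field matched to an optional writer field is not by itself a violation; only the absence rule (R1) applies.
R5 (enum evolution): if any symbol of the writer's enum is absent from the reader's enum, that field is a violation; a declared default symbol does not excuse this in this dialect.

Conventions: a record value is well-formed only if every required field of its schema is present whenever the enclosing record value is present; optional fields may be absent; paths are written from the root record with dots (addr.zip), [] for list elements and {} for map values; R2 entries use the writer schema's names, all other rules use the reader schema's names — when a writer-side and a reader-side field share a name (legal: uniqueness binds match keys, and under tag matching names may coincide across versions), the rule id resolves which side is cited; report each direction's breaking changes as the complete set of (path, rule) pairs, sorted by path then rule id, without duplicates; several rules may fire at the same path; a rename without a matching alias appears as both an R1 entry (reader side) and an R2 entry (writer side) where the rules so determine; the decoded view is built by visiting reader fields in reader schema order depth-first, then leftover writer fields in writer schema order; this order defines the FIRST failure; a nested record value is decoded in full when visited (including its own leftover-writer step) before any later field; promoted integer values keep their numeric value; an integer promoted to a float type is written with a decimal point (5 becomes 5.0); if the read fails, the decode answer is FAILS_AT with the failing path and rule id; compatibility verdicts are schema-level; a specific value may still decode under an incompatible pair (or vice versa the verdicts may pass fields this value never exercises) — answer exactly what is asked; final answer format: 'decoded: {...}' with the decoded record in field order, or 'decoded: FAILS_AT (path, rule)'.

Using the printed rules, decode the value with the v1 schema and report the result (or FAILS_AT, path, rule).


decoded: FAILS_AT (age, R2)

each type pair in Ticket: writer, then reader
migrating the Ticket value to v1:
  severity := "HIGH"
  attrs := {}
  active := true
  label := "delta"
  email := "kappa"
  read fails at age under R2 (unknown field)
  => FAILS_AT (age, R2)
checking off the Ticket differences that do not matter here:
  field label in record Ticket: optional changed to required -> matters for Ticket compatibility verdicts, not for this value's decode


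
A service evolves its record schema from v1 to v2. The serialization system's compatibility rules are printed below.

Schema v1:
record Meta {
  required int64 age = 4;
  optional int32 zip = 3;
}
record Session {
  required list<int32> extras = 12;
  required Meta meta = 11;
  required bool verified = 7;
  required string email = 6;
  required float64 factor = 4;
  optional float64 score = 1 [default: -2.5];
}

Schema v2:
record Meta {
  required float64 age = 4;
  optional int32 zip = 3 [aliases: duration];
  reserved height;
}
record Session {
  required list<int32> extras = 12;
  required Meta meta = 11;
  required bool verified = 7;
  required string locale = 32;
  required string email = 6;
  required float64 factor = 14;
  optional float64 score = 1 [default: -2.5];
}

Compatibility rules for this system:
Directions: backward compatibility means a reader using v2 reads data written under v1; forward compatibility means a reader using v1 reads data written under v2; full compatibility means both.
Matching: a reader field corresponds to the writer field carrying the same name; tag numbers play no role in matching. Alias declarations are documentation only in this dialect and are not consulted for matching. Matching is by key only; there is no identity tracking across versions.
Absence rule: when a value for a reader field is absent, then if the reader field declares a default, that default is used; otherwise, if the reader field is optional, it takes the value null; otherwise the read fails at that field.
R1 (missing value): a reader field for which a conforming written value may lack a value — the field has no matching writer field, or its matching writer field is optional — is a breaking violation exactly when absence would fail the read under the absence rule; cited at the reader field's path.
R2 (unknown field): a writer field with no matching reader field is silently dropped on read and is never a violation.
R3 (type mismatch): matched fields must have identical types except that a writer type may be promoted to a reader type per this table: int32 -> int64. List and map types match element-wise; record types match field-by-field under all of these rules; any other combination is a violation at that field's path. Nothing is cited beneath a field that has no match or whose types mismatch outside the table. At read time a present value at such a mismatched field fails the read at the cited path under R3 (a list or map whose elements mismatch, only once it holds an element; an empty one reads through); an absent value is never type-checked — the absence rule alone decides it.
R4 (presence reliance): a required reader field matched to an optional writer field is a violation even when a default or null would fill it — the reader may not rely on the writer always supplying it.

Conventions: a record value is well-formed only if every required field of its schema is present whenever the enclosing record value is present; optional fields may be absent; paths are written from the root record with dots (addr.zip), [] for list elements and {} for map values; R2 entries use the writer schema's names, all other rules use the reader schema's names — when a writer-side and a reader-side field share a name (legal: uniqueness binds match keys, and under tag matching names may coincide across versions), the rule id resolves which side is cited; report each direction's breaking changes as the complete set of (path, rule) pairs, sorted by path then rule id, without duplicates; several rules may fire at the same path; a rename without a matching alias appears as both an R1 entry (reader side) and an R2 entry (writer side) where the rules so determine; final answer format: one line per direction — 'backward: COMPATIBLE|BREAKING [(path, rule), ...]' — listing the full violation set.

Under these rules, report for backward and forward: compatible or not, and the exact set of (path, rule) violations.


each type pair in Session: writer, then reader
backward analysis of Session with v2 as reader and v1 as writer:
  extras <- extras (list<int32> -> list<int32>, writer required)
  meta <- meta (Meta -> Meta, writer required)
  verified <- verified (bool -> bool, writer required)
  locale: no writer-side match
  email <- email (string -> string, writer required)
  factor <- factor (float64 -> float64, writer required)
  score <- score (float64 -> float64, writer optional)
  meta.age <- meta.age (int64 -> float64, writer required)
  meta.zip <- meta.zip (int32 -> int32, writer optional)
  rule R1 violated at locale
  rule R3 violated at meta.age
  backward on Session therefore BREAKING (2)
forward analysis of Session with v1 as reader and v2 as writer:
  extras <- extras (list<int32> -> list<int32>, writer required)
  meta <- meta (Meta -> Meta, writer required)
  verified <- verified (bool -> bool, writer required)
  email <- email (string -> string, writer required)
  factor <- factor (float64 -> float64, writer required)
  score <- score (float64 -> float64, writer optional)
  writer field locale has no reader counterpart
  meta.age <- meta.age (float64 -> int64, writer required)
  meta.zip <- meta.zip (int32 -> int32, writer optional)
  rule R3 violated at meta.age
  forward on Session therefore BREAKING (1)

backward: BREAKING [(locale, R1), (meta.age, R3)]; forward: BREAKING [(meta.age, R3)]


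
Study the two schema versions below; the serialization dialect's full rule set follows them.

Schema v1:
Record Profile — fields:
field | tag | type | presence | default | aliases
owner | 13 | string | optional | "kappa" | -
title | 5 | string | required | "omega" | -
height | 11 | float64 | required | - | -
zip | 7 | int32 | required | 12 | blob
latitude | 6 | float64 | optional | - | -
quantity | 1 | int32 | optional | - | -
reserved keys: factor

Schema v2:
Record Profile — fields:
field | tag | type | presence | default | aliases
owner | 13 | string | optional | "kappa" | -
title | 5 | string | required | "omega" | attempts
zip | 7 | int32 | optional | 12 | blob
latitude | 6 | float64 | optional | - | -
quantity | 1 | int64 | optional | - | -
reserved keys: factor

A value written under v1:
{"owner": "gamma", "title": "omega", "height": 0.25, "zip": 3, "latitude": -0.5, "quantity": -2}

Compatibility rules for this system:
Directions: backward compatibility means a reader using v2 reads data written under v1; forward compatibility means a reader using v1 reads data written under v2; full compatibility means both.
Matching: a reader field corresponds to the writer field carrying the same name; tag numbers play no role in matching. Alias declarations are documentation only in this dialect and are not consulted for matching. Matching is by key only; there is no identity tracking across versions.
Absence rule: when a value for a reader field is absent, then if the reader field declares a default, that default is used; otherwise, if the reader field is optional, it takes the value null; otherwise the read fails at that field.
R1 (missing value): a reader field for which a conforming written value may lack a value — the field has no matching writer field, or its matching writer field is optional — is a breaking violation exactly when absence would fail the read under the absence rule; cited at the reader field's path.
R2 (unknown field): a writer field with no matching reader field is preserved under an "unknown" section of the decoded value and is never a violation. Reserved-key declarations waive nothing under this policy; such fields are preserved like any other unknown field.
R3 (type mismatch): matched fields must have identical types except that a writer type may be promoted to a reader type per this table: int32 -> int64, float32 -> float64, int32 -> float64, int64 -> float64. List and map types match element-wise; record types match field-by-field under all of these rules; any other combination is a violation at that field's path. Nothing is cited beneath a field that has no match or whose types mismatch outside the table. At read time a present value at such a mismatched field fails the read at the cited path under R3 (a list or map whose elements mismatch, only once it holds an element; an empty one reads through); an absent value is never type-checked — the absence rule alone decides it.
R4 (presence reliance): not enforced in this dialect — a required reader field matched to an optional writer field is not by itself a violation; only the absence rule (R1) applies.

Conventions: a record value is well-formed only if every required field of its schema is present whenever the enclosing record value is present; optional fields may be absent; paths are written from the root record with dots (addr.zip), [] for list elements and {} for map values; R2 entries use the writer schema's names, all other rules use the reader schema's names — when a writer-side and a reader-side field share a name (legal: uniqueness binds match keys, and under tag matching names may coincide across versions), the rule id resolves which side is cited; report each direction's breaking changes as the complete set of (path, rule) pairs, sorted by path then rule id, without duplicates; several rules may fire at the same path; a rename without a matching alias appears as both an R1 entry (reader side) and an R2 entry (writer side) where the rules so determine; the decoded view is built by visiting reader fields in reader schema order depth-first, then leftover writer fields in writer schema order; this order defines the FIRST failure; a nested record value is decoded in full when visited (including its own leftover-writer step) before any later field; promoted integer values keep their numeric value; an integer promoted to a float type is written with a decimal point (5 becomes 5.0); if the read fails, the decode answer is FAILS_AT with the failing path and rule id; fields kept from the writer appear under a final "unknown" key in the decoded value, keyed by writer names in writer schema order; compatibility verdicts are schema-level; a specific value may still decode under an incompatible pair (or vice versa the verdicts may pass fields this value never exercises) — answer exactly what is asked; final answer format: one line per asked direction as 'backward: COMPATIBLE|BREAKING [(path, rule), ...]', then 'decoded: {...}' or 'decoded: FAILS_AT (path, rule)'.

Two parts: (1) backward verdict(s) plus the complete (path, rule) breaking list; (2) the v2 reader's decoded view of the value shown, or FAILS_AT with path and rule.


backward: COMPATIBLE []; decoded: {"owner": "gamma", "title": "omega", "zip": 3, "latitude": -0.5, "quantity": -2, "unknown": {"height": 0.25}}

the writer's type comes first in each Profile pair
backward for Profile (reader v2, writer v1):
  string -> string, writer optional: owner aligns to owner
  string -> string, writer required: title aligns to title
  int32 -> int32, writer required: zip aligns to zip
  float64 -> float64, writer optional: latitude aligns to latitude
  int32 -> int64, writer optional: quantity aligns to quantity
  leftover writer field: height
  nothing fires on Profile: backward is COMPATIBLE
decode (reader v2):
  owner := "gamma"
  title := "omega"
  zip := 3
  latitude := -0.5
  quantity := -2 (int32 -> int64)
  writer height: kept under "unknown"
  => decoded: {"owner": "gamma", "title": "omega", "zip": 3, "latitude": -0.5, "quantity": -2, "unknown": {"height": 0.25}}
the rest of the Profile diff is inert for this question:
  field quantity in record Profile: type int32 changed to int64 -> affects forward compatibility only, which is not asked
  field zip in record Profile: required changed to optional -> no rule fires on it in Profile's dialect; the asked verdict holds


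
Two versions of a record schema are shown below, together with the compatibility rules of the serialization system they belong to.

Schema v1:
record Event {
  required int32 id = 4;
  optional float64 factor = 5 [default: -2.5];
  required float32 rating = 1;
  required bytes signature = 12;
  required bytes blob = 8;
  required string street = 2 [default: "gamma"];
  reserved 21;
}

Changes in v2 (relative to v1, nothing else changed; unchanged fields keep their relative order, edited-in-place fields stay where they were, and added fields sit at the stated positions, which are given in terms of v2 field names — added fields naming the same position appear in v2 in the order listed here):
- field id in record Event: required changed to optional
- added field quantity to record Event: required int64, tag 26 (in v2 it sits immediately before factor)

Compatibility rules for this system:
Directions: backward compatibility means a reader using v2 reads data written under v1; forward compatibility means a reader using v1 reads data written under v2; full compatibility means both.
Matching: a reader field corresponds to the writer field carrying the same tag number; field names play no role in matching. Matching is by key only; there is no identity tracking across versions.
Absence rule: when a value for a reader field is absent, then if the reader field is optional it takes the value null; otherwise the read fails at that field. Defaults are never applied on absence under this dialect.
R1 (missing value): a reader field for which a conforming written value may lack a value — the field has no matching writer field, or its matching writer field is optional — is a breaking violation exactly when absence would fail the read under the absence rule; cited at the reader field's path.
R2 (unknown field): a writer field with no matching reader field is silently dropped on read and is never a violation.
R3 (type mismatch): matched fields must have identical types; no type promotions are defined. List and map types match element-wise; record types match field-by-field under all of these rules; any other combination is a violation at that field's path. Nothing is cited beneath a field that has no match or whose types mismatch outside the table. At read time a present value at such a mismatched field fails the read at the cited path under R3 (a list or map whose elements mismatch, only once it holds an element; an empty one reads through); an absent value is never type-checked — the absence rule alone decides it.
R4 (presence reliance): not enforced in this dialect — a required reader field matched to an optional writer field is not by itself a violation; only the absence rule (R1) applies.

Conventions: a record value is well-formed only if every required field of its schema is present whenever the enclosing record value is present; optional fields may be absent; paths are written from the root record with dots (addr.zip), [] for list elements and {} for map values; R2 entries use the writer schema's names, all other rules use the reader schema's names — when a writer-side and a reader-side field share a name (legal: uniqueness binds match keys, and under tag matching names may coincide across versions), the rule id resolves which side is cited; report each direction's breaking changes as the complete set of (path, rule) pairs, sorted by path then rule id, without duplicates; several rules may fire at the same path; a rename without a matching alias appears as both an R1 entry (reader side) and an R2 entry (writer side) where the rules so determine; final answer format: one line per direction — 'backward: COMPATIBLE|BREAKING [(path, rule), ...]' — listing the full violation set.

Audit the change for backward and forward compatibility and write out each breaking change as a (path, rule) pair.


backward: BREAKING [(quantity, R1)]; forward: BREAKING [(id, R1)]

the writer's type comes first in each Event pair
checking backward for Event: reader v2 against writer v1:
  writer required, int32 -> int32: reader id maps from writer id
  quantity has no writer counterpart
  writer optional, float64 -> float64: reader factor maps from writer factor
  writer required, float32 -> float32: reader rating maps from writer rating
  writer required, bytes -> bytes: reader signature maps from writer signature
  writer required, bytes -> bytes: reader blob maps from writer blob
  writer required, string -> string: reader street maps from writer street
  violation R1 at quantity
  => backward verdict for Event: BREAKING, 1 violation(s)
checking forward for Event: reader v1 against writer v2:
  writer optional, int32 -> int32: reader id maps from writer id
  writer optional, float64 -> float64: reader factor maps from writer factor
  writer required, float32 -> float32: reader rating maps from writer rating
  writer required, bytes -> bytes: reader signature maps from writer signature
  writer required, bytes -> bytes: reader blob maps from writer blob
  writer required, string -> string: reader street maps from writer street
  quantity (writer side), unknown to reader
  violation R1 at id
  => forward verdict for Event: BREAKING, 1 violation(s)


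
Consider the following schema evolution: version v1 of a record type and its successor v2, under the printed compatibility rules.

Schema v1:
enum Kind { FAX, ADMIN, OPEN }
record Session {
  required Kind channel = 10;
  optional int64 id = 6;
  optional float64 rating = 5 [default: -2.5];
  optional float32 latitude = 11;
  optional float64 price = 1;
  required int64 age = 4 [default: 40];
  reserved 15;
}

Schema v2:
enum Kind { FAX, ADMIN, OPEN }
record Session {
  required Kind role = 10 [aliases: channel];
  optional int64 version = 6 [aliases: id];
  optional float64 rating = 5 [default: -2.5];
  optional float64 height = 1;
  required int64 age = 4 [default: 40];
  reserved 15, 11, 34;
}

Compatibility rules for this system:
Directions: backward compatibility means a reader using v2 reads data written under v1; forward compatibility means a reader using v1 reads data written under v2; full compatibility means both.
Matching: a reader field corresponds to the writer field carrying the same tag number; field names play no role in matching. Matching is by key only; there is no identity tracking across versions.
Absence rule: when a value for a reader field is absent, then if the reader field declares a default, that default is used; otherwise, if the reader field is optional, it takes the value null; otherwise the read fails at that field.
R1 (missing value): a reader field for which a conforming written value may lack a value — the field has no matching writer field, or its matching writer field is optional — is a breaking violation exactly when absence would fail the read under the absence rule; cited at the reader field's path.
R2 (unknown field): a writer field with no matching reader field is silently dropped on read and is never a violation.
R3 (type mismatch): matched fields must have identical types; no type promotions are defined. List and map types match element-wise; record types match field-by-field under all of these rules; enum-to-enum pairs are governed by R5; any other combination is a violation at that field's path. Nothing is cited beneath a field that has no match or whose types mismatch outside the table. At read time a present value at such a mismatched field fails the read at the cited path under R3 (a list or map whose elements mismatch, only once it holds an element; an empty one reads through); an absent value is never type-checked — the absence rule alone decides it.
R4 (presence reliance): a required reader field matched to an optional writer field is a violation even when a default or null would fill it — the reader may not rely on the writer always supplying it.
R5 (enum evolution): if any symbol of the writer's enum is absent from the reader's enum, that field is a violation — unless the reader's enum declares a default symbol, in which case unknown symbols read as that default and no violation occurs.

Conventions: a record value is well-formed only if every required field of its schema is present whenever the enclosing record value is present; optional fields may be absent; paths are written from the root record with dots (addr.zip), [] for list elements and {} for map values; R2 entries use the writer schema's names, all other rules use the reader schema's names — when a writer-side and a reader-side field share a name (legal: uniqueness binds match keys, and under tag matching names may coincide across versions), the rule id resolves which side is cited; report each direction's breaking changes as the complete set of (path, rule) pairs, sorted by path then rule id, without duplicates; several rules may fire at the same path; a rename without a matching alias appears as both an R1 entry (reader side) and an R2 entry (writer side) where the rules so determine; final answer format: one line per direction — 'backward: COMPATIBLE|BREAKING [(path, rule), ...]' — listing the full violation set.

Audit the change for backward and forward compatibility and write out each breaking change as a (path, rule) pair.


backward: COMPATIBLE []; forward: COMPATIBLE []

the writer's type comes first in each Session pair
backward for Session (reader v2, writer v1):
  role: Kind -> Kind, writer required; from channel
  version: int64 -> int64, writer optional; from id
  rating: float64 -> float64, writer optional; from rating
  height: float64 -> float64, writer optional; from price
  age: int64 -> int64, writer required; from age
  writer field latitude has no reader counterpart
  => backward verdict for Session: COMPATIBLE, no violations
forward for Session (reader v1, writer v2):
  channel: Kind -> Kind, writer required; from role
  id: int64 -> int64, writer optional; from version
  rating: float64 -> float64, writer optional; from rating
  latitude: no writer-side match
  price: float64 -> float64, writer optional; from height
  age: int64 -> int64, writer required; from age
  => forward verdict for Session: COMPATIBLE, no violations
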